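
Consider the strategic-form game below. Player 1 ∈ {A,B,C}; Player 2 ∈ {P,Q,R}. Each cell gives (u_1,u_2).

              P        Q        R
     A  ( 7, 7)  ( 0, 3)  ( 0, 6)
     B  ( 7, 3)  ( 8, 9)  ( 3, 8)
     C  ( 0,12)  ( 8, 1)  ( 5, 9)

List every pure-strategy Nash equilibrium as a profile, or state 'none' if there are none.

(A,P): NE
(A,Q): not NE [P1→C gives 8>0; P2→P gives 7>3]
(A,R): not NE [P1→C gives 5>0; P2→P gives 7>6]
(B,P): not NE [P2→Q gives 9>3]
(B,Q): NE
(B,R): not NE [P1→C gives 5>3; P2→Q gives 9>8]
(C,P): not NE [P1→B gives 7>0]
(C,Q): not NE [P2→P gives 12>1]
(C,R): not NE [P2→P gives 12>9]

PSNE = {(A,P), (B,Q)}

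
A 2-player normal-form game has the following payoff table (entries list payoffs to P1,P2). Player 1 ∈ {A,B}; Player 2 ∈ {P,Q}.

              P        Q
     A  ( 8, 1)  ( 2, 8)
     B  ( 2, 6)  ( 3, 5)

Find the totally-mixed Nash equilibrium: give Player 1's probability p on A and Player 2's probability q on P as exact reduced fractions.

(p,q) = (1/8, 1/7)

P1 indiff ⇒ q·8+(1-q)·2 = q·2+(1-q)·3 ⇒ q(6) = (1-q)(1) ⇒ q = 1/7
P2 indiff ⇒ p·1+(1-p)·6 = p·8+(1-p)·5 ⇒ p(-7) = (1-p)(-1) ⇒ p = 1/8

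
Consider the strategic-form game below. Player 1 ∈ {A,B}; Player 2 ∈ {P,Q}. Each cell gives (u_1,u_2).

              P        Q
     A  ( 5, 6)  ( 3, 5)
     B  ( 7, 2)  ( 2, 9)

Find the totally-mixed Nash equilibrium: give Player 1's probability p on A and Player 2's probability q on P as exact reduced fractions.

P1 indiff ⇒ q·5+(1-q)·3 = q·7+(1-q)·2 ⇒ q(-2) = (1-q)(-1) ⇒ q = 1/3
P2 indiff ⇒ p·6+(1-p)·2 = p·5+(1-p)·9 ⇒ p(1) = (1-p)(7) ⇒ p = 7/8

p=7/8, q=1/3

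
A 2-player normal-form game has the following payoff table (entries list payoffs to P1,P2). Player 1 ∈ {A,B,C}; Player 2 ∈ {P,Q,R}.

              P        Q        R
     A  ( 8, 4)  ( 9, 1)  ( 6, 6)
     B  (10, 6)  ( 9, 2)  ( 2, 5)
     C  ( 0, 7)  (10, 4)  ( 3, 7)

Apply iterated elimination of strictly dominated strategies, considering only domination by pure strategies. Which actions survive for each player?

Survivors P1:{A,B} P2:{P,R}

P2 drop Q (P beats it: A:4>1 B:6>2 C:7>4)
P1 drop C (A beats it: P:8>0 R:6>3)
P1→{A,B} P2→{P,R}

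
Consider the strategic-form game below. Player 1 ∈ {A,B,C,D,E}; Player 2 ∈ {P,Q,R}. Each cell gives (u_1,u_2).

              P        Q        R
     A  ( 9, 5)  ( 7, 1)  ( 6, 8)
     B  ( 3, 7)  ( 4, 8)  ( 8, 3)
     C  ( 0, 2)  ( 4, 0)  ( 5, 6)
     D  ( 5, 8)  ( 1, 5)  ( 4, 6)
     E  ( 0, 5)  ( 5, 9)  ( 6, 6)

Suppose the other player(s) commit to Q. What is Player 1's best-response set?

u_1(A vs Q) = 7
u_1(B vs Q) = 4
u_1(C vs Q) = 4
u_1(D vs Q) = 1
u_1(E vs Q) = 5
max payoff 7 at {A}

BR_1 = {A}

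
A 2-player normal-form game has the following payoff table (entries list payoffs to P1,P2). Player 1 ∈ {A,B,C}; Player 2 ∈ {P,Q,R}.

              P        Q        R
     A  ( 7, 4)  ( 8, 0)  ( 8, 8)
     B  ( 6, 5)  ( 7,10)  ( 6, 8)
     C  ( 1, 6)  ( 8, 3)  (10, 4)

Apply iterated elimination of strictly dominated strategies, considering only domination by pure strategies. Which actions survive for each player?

P1 drop B (A beats it: P:7>6 Q:8>7 R:8>6)
P2 drop Q (P beats it: A:4>0 C:6>3)
P1→{A,C} P2→{P,R}

Survivors P1:{A,C} P2:{P,R}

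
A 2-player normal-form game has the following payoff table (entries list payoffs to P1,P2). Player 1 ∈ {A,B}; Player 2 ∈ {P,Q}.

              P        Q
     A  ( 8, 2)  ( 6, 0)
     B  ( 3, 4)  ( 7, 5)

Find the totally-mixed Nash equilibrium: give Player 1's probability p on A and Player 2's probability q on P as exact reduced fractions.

P1 mixes 1/3 on A; P2 mixes 1/6 on P

P1 indiff ⇒ q·8+(1-q)·6 = q·3+(1-q)·7 ⇒ q(5) = (1-q)(1) ⇒ q = 1/6
P2 indiff ⇒ p·2+(1-p)·4 = p·0+(1-p)·5 ⇒ p(2) = (1-p)(1) ⇒ p = 1/3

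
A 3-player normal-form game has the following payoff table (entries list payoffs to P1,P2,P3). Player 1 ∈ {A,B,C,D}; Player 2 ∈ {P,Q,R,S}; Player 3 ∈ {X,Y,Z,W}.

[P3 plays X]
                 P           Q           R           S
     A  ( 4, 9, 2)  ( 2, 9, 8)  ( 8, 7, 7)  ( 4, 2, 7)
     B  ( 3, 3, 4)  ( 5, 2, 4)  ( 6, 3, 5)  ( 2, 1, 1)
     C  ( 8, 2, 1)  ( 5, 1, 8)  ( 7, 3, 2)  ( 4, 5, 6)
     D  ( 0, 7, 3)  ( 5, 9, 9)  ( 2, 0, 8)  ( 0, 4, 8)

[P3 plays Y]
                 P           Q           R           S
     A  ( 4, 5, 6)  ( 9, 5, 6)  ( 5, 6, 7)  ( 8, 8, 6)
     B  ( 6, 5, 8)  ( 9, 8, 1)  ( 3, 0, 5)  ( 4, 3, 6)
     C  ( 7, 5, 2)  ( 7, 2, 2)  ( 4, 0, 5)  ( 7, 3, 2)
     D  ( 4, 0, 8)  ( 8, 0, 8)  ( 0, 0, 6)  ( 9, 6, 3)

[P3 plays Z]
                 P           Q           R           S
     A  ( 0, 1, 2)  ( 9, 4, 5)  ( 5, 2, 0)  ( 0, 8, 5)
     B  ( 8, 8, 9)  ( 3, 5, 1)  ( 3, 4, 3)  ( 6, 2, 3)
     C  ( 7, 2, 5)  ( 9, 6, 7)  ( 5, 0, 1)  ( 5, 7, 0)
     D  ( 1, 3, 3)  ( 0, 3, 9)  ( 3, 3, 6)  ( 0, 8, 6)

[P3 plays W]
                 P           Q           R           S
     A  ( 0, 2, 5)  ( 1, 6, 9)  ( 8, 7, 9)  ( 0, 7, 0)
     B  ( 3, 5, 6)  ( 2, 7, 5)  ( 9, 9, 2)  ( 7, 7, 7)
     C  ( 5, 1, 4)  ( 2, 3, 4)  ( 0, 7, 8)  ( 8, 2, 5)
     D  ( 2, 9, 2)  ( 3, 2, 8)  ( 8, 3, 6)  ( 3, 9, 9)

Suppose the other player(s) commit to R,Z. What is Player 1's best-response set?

BR_1 = {A,C}

u_1(A vs R,Z) = 5
u_1(B vs R,Z) = 3
u_1(C vs R,Z) = 5
u_1(D vs R,Z) = 3
max payoff 5 at {A,C}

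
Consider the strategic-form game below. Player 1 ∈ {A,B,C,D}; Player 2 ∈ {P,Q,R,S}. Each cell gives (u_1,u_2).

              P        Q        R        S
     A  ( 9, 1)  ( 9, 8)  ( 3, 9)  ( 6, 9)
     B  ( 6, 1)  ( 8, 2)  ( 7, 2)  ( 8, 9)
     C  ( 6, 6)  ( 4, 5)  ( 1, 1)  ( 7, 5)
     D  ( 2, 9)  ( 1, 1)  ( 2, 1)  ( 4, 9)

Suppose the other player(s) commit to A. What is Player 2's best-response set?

BR_2 = {R,S}

u_2(P vs A) = 1
u_2(Q vs A) = 8
u_2(R vs A) = 9
u_2(S vs A) = 9
max payoff 9 at {R,S}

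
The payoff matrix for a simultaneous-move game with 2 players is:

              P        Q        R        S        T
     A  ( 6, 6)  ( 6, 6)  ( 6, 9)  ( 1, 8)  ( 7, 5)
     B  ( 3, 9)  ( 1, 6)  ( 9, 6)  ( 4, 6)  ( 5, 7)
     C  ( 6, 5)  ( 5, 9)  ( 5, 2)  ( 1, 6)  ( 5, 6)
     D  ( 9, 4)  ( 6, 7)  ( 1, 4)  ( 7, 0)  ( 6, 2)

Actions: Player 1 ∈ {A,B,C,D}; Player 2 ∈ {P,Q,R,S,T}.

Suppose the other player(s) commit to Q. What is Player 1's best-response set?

u_1(A vs Q) = 6
u_1(B vs Q) = 1
u_1(C vs Q) = 5
u_1(D vs Q) = 6
max payoff 6 at {A,D}

argmax u_1 = {A,D}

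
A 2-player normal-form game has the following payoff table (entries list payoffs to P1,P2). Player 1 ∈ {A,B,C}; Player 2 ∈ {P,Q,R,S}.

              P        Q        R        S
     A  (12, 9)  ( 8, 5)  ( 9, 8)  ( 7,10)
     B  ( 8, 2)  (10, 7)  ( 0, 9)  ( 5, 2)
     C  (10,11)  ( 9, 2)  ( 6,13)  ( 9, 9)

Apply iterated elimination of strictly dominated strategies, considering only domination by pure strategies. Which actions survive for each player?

P2 drop Q (R beats it: A:8>5 B:9>7 C:13>2)
P1 drop B (A beats it: P:12>8 R:9>0 S:7>5)
P1→{A,C} P2→{P,R,S}

IESDS → P1:{A,C} P2:{P,R,S}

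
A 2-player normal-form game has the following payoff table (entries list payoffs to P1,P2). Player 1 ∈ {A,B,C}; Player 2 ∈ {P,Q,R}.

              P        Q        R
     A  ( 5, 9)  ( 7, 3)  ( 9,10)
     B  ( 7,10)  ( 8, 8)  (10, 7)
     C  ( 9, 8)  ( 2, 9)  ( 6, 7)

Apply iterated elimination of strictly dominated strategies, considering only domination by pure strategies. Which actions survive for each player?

Survivors P1:{B,C} P2:{P,Q}

P1 drop A (B beats it: P:7>5 Q:8>7 R:10>9)
P2 drop R (P beats it: B:10>7 C:8>7)
P1→{B,C} P2→{P,Q}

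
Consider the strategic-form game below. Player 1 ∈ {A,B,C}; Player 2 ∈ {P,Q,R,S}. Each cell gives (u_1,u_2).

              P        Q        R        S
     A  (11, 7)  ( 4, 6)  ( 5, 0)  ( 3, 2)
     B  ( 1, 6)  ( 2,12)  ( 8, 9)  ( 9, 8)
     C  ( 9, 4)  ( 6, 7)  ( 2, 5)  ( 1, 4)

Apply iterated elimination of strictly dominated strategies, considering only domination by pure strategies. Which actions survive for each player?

Remaining: P1:{A,C} P2:{P,Q}

P2 drop R (Q beats it: A:6>0 B:12>9 C:7>5)
P2 drop S (Q beats it: A:6>2 B:12>8 C:7>4)
P1 drop B (A beats it: P:11>1 Q:4>2)
P1→{A,C} P2→{P,Q}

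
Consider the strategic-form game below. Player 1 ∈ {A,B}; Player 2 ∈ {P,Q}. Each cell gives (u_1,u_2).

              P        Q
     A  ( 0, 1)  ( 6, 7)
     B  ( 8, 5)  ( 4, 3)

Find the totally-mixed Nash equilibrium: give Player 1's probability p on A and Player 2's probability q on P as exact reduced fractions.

(p,q) = (1/4, 1/5)

P1 indiff ⇒ q·0+(1-q)·6 = q·8+(1-q)·4 ⇒ q(-8) = (1-q)(-2) ⇒ q = 1/5
P2 indiff ⇒ p·1+(1-p)·5 = p·7+(1-p)·3 ⇒ p(-6) = (1-p)(-2) ⇒ p = 1/4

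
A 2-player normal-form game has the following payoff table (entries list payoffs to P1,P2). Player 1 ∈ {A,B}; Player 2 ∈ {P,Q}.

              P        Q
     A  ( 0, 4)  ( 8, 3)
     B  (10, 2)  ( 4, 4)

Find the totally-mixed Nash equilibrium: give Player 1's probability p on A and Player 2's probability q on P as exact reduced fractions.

P1 indiff ⇒ q·0+(1-q)·8 = q·10+(1-q)·4 ⇒ q(-10) = (1-q)(-4) ⇒ q = 2/7
P2 indiff ⇒ p·4+(1-p)·2 = p·3+(1-p)·4 ⇒ p(1) = (1-p)(2) ⇒ p = 2/3

P1 mixes 2/3 on A; P2 mixes 2/7 on P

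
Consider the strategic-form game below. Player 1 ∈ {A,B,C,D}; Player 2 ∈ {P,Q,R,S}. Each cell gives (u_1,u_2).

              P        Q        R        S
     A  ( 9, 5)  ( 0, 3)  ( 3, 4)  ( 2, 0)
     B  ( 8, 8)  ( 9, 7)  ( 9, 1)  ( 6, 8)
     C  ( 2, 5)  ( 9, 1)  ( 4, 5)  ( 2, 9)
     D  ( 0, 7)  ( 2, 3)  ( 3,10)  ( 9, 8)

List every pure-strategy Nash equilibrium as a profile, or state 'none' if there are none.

NE set: (A,P)

(A,P): NE
(A,Q): not NE [P1→C gives 9>0; P2→P gives 5>3]
(A,R): not NE [P1→B gives 9>3; P2→P gives 5>4]
(A,S): not NE [P1→D gives 9>2; P2→P gives 5>0]
(B,P): not NE [P1→A gives 9>8]
(B,Q): not NE [P2→S gives 8>7]
(B,R): not NE [P2→S gives 8>1]
(B,S): not NE [P1→D gives 9>6]
(C,P): not NE [P1→A gives 9>2; P2→S gives 9>5]
(C,Q): not NE [P2→S gives 9>1]
(C,R): not NE [P1→B gives 9>4; P2→S gives 9>5]
(C,S): not NE [P1→D gives 9>2]
(D,P): not NE [P1→A gives 9>0; P2→R gives 10>7]
(D,Q): not NE [P1→C gives 9>2; P2→R gives 10>3]
(D,R): not NE [P1→B gives 9>3]
(D,S): not NE [P2→R gives 10>8]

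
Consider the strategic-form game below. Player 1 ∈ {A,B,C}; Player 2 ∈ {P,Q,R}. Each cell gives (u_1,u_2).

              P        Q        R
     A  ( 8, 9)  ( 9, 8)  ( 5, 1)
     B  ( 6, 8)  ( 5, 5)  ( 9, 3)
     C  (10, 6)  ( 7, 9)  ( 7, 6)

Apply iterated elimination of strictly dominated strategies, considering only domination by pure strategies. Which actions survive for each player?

P2 drop R (Q beats it: A:8>1 B:5>3 C:9>6)
P1 drop B (A beats it: P:8>6 Q:9>5)
P1→{A,C} P2→{P,Q}

IESDS → P1:{A,C} P2:{P,Q}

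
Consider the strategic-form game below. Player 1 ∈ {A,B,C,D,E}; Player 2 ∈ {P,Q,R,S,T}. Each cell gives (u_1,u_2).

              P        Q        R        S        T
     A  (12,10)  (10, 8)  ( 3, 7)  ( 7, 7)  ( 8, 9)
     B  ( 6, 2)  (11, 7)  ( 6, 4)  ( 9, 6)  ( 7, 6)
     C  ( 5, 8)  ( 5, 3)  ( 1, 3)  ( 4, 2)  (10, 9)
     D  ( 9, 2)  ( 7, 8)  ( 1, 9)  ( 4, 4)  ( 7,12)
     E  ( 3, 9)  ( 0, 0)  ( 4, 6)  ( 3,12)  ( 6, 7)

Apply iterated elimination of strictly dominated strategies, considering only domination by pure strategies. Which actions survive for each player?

P1 drop D (A beats it: P:12>9 Q:10>7 R:3>1 S:7>4 T:8>7)
P1 drop E (B beats it: P:6>3 Q:11>0 R:6>4 S:9>3 T:7>6)
P2 drop R (T beats it: A:9>7 B:6>4 C:9>3)
P2 drop S (Q beats it: A:8>7 B:7>6 C:3>2)
P1→{A,B,C} P2→{P,Q,T}

Survivors P1:{A,B,C} P2:{P,Q,T}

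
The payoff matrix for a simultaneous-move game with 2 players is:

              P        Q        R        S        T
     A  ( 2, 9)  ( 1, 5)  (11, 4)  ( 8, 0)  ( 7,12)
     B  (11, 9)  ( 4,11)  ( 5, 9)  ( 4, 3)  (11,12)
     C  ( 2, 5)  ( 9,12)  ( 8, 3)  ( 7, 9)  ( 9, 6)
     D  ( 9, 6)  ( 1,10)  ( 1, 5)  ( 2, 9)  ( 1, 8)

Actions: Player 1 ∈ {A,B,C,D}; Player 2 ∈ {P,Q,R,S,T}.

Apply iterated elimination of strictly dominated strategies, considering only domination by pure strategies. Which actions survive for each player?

P1 drop D (B beats it: P:11>9 Q:4>1 R:5>1 S:4>2 T:11>1)
P2 drop P (T beats it: A:12>9 B:12>9 C:6>5)
P2 drop R (Q beats it: A:5>4 B:11>9 C:12>3)
P2 drop S (Q beats it: A:5>0 B:11>3 C:12>9)
P1 drop A (B beats it: Q:4>1 T:11>7)
P1→{B,C} P2→{Q,T}

IESDS → P1:{B,C} P2:{Q,T}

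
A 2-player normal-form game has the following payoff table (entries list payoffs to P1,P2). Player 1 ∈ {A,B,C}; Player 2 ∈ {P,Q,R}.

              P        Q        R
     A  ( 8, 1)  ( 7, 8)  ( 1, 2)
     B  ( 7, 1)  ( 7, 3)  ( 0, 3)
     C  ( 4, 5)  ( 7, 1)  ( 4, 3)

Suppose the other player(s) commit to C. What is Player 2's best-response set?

argmax u_2 = {P}

u_2(P vs C) = 5
u_2(Q vs C) = 1
u_2(R vs C) = 3
max payoff 5 at {P}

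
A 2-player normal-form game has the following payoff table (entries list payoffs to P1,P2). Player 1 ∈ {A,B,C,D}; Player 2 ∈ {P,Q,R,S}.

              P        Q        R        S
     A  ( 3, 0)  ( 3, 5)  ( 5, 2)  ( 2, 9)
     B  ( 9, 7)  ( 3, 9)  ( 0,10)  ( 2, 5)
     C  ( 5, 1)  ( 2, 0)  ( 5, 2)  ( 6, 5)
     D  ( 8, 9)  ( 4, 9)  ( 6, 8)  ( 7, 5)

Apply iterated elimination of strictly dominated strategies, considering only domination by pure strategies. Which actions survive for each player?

P1 drop A (D beats it: P:8>3 Q:4>3 R:6>5 S:7>2)
P1 drop C (D beats it: P:8>5 Q:4>2 R:6>5 S:7>6)
P2 drop S (P beats it: B:7>5 D:9>5)
P1→{B,D} P2→{P,Q,R}

IESDS → P1:{B,D} P2:{P,Q,R}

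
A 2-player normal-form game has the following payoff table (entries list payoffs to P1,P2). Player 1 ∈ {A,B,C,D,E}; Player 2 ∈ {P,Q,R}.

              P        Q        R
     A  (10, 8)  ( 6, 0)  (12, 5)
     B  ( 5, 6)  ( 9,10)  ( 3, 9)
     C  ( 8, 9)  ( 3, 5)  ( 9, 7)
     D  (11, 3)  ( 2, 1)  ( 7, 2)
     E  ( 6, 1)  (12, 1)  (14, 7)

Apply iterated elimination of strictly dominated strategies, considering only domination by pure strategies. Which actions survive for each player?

P1 drop B (E beats it: P:6>5 Q:12>9 R:14>3)
P1 drop C (A beats it: P:10>8 Q:6>3 R:12>9)
P2 drop Q (R beats it: A:5>0 D:2>1 E:7>1)
P1→{A,D,E} P2→{P,R}

IESDS → P1:{A,D,E} P2:{P,R}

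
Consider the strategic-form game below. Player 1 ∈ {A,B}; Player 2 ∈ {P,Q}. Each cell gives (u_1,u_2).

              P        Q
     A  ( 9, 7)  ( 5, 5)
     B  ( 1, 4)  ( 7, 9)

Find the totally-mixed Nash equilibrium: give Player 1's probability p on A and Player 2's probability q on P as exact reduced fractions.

p=5/7, q=1/5

P1 indiff ⇒ q·9+(1-q)·5 = q·1+(1-q)·7 ⇒ q(8) = (1-q)(2) ⇒ q = 1/5
P2 indiff ⇒ p·7+(1-p)·4 = p·5+(1-p)·9 ⇒ p(2) = (1-p)(5) ⇒ p = 5/7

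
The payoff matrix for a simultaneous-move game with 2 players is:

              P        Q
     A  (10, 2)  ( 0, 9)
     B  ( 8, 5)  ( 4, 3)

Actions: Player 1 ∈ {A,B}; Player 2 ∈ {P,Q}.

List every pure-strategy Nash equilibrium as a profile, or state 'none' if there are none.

No pure NE.

(A,P): not NE [P2→Q gives 9>2]
(A,Q): not NE [P1→B gives 4>0]
(B,P): not NE [P1→A gives 10>8]
(B,Q): not NE [P2→P gives 5>3]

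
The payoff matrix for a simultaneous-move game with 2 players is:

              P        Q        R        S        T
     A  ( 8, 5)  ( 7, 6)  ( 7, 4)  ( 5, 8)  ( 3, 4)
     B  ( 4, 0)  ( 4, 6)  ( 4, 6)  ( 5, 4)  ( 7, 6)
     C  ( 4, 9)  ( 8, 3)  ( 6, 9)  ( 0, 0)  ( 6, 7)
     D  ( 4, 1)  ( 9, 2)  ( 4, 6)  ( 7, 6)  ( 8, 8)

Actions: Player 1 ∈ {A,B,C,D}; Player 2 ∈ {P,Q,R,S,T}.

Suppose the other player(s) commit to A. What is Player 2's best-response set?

u_2(P vs A) = 5
u_2(Q vs A) = 6
u_2(R vs A) = 4
u_2(S vs A) = 8
u_2(T vs A) = 4
max payoff 8 at {S}

BR_2 = {S}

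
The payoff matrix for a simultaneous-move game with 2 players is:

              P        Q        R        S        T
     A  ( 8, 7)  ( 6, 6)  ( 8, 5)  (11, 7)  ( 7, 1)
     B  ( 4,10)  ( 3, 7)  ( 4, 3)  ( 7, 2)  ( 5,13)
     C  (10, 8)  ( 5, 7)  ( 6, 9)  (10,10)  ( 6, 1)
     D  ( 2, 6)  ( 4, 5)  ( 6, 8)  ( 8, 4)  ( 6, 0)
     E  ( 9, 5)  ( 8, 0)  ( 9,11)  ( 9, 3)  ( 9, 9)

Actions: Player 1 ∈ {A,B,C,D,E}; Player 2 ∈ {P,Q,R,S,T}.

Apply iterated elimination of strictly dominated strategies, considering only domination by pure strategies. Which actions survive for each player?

IESDS → P1:{A,C,E} P2:{P,R,S}

P1 drop B (A beats it: P:8>4 Q:6>3 R:8>4 S:11>7 T:7>5)
P1 drop D (A beats it: P:8>2 Q:6>4 R:8>6 S:11>8 T:7>6)
P2 drop Q (P beats it: A:7>6 C:8>7 E:5>0)
P2 drop T (R beats it: A:5>1 C:9>1 E:11>9)
P1→{A,C,E} P2→{P,R,S}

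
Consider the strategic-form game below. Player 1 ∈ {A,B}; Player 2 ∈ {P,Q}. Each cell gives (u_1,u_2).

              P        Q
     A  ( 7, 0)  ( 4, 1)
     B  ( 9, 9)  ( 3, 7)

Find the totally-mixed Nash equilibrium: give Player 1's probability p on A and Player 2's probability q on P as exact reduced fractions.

P1 indiff ⇒ q·7+(1-q)·4 = q·9+(1-q)·3 ⇒ q(-2) = (1-q)(-1) ⇒ q = 1/3
P2 indiff ⇒ p·0+(1-p)·9 = p·1+(1-p)·7 ⇒ p(-1) = (1-p)(-2) ⇒ p = 2/3

P1 mixes 2/3 on A; P2 mixes 1/3 on P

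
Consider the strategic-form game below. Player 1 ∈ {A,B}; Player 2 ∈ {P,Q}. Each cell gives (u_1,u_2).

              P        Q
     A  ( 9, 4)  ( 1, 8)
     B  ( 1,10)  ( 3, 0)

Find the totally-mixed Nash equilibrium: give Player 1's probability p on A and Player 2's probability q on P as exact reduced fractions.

P1 mixes 5/7 on A; P2 mixes 1/5 on P

P1 indiff ⇒ q·9+(1-q)·1 = q·1+(1-q)·3 ⇒ q(8) = (1-q)(2) ⇒ q = 1/5
P2 indiff ⇒ p·4+(1-p)·10 = p·8+(1-p)·0 ⇒ p(-4) = (1-p)(-10) ⇒ p = 5/7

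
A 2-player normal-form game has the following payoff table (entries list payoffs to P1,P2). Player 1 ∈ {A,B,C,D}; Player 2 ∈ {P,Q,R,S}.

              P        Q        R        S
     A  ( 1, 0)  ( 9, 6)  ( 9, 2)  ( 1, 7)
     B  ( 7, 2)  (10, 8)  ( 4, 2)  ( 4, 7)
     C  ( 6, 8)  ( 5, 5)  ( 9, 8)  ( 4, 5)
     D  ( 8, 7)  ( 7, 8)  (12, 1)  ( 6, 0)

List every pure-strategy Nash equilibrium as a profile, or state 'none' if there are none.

Nash profiles: (B,Q)

(A,P): not NE [P1→D gives 8>1; P2→S gives 7>0]
(A,Q): not NE [P1→B gives 10>9; P2→S gives 7>6]
(A,R): not NE [P1→D gives 12>9; P2→S gives 7>2]
(A,S): not NE [P1→D gives 6>1]
(B,P): not NE [P1→D gives 8>7; P2→Q gives 8>2]
(B,Q): NE
(B,R): not NE [P1→D gives 12>4; P2→Q gives 8>2]
(B,S): not NE [P1→D gives 6>4; P2→Q gives 8>7]
(C,P): not NE [P1→D gives 8>6]
(C,Q): not NE [P1→B gives 10>5; P2→R gives 8>5]
(C,R): not NE [P1→D gives 12>9]
(C,S): not NE [P1→D gives 6>4; P2→R gives 8>5]
(D,P): not NE [P2→Q gives 8>7]
(D,Q): not NE [P1→B gives 10>7]
(D,R): not NE [P2→Q gives 8>1]
(D,S): not NE [P2→Q gives 8>0]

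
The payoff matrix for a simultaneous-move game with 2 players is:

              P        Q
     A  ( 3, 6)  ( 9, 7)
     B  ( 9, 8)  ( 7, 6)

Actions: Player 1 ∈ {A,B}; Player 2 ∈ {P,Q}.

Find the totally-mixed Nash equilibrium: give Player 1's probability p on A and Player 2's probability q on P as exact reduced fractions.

P1 indiff ⇒ q·3+(1-q)·9 = q·9+(1-q)·7 ⇒ q(-6) = (1-q)(-2) ⇒ q = 1/4
P2 indiff ⇒ p·6+(1-p)·8 = p·7+(1-p)·6 ⇒ p(-1) = (1-p)(-2) ⇒ p = 2/3

p=2/3, q=1/4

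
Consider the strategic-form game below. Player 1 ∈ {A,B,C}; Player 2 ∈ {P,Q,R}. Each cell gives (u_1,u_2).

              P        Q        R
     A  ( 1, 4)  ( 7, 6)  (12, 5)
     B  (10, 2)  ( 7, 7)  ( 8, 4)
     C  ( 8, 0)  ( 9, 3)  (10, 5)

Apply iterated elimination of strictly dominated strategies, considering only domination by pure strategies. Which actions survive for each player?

IESDS → P1:{A,C} P2:{Q,R}

P2 drop P (Q beats it: A:6>4 B:7>2 C:3>0)
P1 drop B (C beats it: Q:9>7 R:10>8)
P1→{A,C} P2→{Q,R}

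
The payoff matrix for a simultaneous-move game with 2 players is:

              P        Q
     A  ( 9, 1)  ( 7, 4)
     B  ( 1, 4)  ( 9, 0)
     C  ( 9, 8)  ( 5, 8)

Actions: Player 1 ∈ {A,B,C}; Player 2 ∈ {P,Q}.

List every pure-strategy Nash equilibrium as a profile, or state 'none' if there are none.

Nash profiles: (C,P)

(A,P): not NE [P2→Q gives 4>1]
(A,Q): not NE [P1→B gives 9>7]
(B,P): not NE [P1→C gives 9>1]
(B,Q): not NE [P2→P gives 4>0]
(C,P): NE
(C,Q): not NE [P1→B gives 9>5]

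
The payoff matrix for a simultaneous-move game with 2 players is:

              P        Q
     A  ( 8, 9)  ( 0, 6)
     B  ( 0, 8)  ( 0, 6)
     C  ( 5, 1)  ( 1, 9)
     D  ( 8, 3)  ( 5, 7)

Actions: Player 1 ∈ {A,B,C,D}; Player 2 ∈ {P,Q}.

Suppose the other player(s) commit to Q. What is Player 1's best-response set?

argmax u_1 = {D}

u_1(A vs Q) = 0
u_1(B vs Q) = 0
u_1(C vs Q) = 1
u_1(D vs Q) = 5
max payoff 5 at {D}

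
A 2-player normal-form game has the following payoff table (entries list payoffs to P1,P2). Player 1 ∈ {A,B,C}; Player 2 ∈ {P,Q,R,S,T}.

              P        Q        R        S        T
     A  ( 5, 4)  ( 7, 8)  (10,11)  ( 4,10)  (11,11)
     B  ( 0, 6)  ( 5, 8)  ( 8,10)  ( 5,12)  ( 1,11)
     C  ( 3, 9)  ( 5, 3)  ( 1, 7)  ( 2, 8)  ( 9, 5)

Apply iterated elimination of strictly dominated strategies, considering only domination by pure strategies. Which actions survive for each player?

Survivors P1:{A,B} P2:{R,S,T}

P1 drop C (A beats it: P:5>3 Q:7>5 R:10>1 S:4>2 T:11>9)
P2 drop P (Q beats it: A:8>4 B:8>6)
P2 drop Q (R beats it: A:11>8 B:10>8)
P1→{A,B} P2→{R,S,T}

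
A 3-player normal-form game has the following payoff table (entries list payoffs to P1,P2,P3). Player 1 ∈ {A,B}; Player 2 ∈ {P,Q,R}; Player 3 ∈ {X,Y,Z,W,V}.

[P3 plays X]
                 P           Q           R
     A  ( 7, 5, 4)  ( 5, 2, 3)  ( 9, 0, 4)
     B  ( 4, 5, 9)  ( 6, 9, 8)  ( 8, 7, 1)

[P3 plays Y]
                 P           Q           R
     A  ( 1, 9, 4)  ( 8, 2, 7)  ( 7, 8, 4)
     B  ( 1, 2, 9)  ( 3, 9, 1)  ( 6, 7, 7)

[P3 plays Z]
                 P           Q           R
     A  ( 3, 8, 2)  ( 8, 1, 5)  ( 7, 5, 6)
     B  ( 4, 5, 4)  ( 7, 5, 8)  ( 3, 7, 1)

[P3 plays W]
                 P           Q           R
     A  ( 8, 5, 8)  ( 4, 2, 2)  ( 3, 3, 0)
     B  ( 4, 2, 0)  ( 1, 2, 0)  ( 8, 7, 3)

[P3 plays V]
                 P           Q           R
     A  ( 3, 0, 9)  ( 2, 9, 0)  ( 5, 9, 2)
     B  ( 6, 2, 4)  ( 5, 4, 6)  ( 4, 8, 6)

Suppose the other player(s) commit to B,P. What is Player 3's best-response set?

u_3(X vs B,P) = 9
u_3(Y vs B,P) = 9
u_3(Z vs B,P) = 4
u_3(W vs B,P) = 0
u_3(V vs B,P) = 4
max payoff 9 at {X,Y}

P3 best: {X,Y}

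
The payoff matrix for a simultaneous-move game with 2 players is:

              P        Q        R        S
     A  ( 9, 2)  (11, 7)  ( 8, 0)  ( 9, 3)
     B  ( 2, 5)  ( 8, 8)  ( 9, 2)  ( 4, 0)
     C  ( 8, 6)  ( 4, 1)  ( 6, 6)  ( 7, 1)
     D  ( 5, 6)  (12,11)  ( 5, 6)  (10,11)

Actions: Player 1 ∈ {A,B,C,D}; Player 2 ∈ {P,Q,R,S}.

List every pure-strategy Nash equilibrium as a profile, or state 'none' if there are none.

NE set: (D,Q), (D,S)

(A,P): not NE [P2→Q gives 7>2]
(A,Q): not NE [P1→D gives 12>11]
(A,R): not NE [P1→B gives 9>8; P2→Q gives 7>0]
(A,S): not NE [P1→D gives 10>9; P2→Q gives 7>3]
(B,P): not NE [P1→A gives 9>2; P2→Q gives 8>5]
(B,Q): not NE [P1→D gives 12>8]
(B,R): not NE [P2→Q gives 8>2]
(B,S): not NE [P1→D gives 10>4; P2→Q gives 8>0]
(C,P): not NE [P1→A gives 9>8]
(C,Q): not NE [P1→D gives 12>4; P2→R gives 6>1]
(C,R): not NE [P1→B gives 9>6]
(C,S): not NE [P1→D gives 10>7; P2→R gives 6>1]
(D,P): not NE [P1→A gives 9>5; P2→S gives 11>6]
(D,Q): NE
(D,R): not NE [P1→B gives 9>5; P2→S gives 11>6]
(D,S): NE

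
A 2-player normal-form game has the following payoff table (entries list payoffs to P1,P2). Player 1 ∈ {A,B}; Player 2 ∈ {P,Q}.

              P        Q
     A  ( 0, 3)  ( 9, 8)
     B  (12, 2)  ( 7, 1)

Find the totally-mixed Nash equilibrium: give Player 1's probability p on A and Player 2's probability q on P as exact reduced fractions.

p=1/6, q=1/7

P1 indiff ⇒ q·0+(1-q)·9 = q·12+(1-q)·7 ⇒ q(-12) = (1-q)(-2) ⇒ q = 1/7
P2 indiff ⇒ p·3+(1-p)·2 = p·8+(1-p)·1 ⇒ p(-5) = (1-p)(-1) ⇒ p = 1/6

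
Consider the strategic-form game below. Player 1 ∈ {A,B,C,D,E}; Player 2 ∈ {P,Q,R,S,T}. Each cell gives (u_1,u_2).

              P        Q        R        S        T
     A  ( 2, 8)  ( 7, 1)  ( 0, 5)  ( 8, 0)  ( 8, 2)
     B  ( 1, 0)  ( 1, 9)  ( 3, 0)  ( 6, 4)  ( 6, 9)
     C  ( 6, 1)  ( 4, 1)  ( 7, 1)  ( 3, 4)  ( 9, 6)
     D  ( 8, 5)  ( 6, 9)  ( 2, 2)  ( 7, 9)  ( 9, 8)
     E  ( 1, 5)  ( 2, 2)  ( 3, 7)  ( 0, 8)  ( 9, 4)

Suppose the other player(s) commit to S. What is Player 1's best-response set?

u_1(A vs S) = 8
u_1(B vs S) = 6
u_1(C vs S) = 3
u_1(D vs S) = 7
u_1(E vs S) = 0
max payoff 8 at {A}

BR_1 = {A}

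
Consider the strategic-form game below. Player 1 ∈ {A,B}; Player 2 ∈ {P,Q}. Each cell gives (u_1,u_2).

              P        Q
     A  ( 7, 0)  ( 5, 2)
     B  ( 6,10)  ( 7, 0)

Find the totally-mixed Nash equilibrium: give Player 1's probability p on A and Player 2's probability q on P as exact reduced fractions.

P1 indiff ⇒ q·7+(1-q)·5 = q·6+(1-q)·7 ⇒ q(1) = (1-q)(2) ⇒ q = 2/3
P2 indiff ⇒ p·0+(1-p)·10 = p·2+(1-p)·0 ⇒ p(-2) = (1-p)(-10) ⇒ p = 5/6

(p,q) = (5/6, 2/3)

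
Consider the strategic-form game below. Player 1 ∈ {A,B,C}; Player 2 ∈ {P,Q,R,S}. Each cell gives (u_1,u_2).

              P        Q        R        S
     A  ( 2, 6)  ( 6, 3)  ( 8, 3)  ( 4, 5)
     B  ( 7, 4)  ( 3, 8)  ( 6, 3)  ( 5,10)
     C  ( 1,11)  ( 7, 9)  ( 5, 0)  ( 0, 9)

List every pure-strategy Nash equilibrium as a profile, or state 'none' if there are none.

(A,P): not NE [P1→B gives 7>2]
(A,Q): not NE [P1→C gives 7>6; P2→P gives 6>3]
(A,R): not NE [P2→P gives 6>3]
(A,S): not NE [P1→B gives 5>4; P2→P gives 6>5]
(B,P): not NE [P2→S gives 10>4]
(B,Q): not NE [P1→C gives 7>3; P2→S gives 10>8]
(B,R): not NE [P1→A gives 8>6; P2→S gives 10>3]
(B,S): NE
(C,P): not NE [P1→B gives 7>1]
(C,Q): not NE [P2→P gives 11>9]
(C,R): not NE [P1→A gives 8>5; P2→P gives 11>0]
(C,S): not NE [P1→B gives 5>0; P2→P gives 11>9]

Nash profiles: (B,S)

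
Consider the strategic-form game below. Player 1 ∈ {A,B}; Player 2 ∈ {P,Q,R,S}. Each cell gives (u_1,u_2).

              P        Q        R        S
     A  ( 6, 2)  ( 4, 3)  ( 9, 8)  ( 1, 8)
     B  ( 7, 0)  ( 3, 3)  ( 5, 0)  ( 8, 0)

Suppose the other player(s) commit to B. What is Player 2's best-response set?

u_2(P vs B) = 0
u_2(Q vs B) = 3
u_2(R vs B) = 0
u_2(S vs B) = 0
max payoff 3 at {Q}

argmax u_2 = {Q}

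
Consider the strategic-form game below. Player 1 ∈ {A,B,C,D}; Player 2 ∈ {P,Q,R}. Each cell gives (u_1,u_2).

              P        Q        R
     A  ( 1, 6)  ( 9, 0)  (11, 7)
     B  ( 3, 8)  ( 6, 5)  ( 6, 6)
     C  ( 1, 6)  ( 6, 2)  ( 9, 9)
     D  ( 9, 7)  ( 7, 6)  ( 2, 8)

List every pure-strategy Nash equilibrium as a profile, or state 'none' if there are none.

NE set: (A,R)

(A,P): not NE [P1→D gives 9>1; P2→R gives 7>6]
(A,Q): not NE [P2→R gives 7>0]
(A,R): NE
(B,P): not NE [P1→D gives 9>3]
(B,Q): not NE [P1→A gives 9>6; P2→P gives 8>5]
(B,R): not NE [P1→A gives 11>6; P2→P gives 8>6]
(C,P): not NE [P1→D gives 9>1; P2→R gives 9>6]
(C,Q): not NE [P1→A gives 9>6; P2→R gives 9>2]
(C,R): not NE [P1→A gives 11>9]
(D,P): not NE [P2→R gives 8>7]
(D,Q): not NE [P1→A gives 9>7; P2→R gives 8>6]
(D,R): not NE [P1→A gives 11>2]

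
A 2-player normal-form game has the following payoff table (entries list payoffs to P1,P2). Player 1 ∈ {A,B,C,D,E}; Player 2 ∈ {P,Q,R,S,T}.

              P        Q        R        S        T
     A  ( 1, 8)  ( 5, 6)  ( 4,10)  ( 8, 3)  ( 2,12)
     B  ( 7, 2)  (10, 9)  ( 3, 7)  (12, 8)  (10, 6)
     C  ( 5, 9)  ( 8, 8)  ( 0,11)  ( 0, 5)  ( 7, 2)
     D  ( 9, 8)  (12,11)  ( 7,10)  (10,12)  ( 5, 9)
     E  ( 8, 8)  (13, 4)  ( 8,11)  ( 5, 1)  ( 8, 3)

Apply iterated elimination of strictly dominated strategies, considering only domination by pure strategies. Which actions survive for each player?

Survivors P1:{B,D,E} P2:{Q,R,S}

P1 drop A (D beats it: P:9>1 Q:12>5 R:7>4 S:10>8 T:5>2)
P1 drop C (B beats it: P:7>5 Q:10>8 R:3>0 S:12>0 T:10>7)
P2 drop P (R beats it: B:7>2 D:10>8 E:11>8)
P2 drop T (Q beats it: B:9>6 D:11>9 E:4>3)
P1→{B,D,E} P2→{Q,R,S}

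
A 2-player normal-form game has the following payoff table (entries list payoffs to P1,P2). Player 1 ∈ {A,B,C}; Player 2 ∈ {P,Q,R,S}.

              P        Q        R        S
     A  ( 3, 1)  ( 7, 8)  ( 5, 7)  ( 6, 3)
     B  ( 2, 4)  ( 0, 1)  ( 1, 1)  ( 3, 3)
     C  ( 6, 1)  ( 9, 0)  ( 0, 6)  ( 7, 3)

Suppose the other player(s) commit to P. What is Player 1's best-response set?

BR_1 = {C}

u_1(A vs P) = 3
u_1(B vs P) = 2
u_1(C vs P) = 6
max payoff 6 at {C}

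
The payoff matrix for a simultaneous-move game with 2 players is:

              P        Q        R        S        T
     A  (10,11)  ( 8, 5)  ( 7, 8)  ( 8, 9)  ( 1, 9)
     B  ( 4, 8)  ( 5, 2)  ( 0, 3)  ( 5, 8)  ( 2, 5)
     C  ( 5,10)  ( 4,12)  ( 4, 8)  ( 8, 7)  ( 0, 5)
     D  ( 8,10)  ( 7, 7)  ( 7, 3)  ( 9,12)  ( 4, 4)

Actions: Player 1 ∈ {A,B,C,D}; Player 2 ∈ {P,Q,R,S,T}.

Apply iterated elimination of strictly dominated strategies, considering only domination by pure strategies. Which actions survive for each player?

Survivors P1:{A,D} P2:{P,S}

P1 drop B (D beats it: P:8>4 Q:7>5 R:7>0 S:9>5 T:4>2)
P1 drop C (D beats it: P:8>5 Q:7>4 R:7>4 S:9>8 T:4>0)
P2 drop Q (P beats it: A:11>5 D:10>7)
P2 drop R (P beats it: A:11>8 D:10>3)
P2 drop T (P beats it: A:11>9 D:10>4)
P1→{A,D} P2→{P,S}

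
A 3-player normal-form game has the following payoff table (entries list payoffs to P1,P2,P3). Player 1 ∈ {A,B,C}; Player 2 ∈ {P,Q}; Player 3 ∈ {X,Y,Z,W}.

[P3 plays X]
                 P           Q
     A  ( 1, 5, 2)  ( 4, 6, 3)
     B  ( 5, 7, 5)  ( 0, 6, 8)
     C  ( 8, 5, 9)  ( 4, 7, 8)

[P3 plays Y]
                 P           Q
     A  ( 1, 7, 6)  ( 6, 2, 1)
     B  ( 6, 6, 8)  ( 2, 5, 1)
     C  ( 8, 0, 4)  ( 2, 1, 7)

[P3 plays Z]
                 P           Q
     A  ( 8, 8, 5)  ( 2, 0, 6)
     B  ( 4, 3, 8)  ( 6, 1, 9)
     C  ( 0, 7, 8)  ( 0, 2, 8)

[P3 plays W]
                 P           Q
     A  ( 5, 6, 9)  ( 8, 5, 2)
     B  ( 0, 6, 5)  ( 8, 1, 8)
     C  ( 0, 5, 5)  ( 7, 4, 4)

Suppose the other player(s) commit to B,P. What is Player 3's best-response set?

u_3(X vs B,P) = 5
u_3(Y vs B,P) = 8
u_3(Z vs B,P) = 8
u_3(W vs B,P) = 5
max payoff 8 at {Y,Z}

BR_3 = {Y,Z}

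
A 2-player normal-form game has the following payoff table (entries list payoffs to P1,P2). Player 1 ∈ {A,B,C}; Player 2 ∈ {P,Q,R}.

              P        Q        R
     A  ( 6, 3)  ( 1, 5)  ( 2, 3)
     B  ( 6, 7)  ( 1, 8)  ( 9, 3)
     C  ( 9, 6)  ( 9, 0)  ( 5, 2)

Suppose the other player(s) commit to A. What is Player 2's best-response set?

u_2(P vs A) = 3
u_2(Q vs A) = 5
u_2(R vs A) = 3
max payoff 5 at {Q}

BR_2 = {Q}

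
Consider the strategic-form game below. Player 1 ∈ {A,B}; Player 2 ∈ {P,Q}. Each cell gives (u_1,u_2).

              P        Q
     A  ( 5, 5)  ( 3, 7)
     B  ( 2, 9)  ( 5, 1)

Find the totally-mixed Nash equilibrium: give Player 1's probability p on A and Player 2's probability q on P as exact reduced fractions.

P1 indiff ⇒ q·5+(1-q)·3 = q·2+(1-q)·5 ⇒ q(3) = (1-q)(2) ⇒ q = 2/5
P2 indiff ⇒ p·5+(1-p)·9 = p·7+(1-p)·1 ⇒ p(-2) = (1-p)(-8) ⇒ p = 4/5

p=4/5, q=2/5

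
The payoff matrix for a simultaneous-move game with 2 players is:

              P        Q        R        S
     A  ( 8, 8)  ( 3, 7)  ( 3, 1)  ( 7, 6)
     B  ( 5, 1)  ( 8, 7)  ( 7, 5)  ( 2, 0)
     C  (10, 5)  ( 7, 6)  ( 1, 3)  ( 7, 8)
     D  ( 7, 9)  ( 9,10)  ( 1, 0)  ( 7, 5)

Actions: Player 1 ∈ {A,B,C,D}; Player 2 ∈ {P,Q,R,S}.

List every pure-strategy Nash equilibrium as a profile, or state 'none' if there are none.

(A,P): not NE [P1→C gives 10>8]
(A,Q): not NE [P1→D gives 9>3; P2→P gives 8>7]
(A,R): not NE [P1→B gives 7>3; P2→P gives 8>1]
(A,S): not NE [P2→P gives 8>6]
(B,P): not NE [P1→C gives 10>5; P2→Q gives 7>1]
(B,Q): not NE [P1→D gives 9>8]
(B,R): not NE [P2→Q gives 7>5]
(B,S): not NE [P1→D gives 7>2; P2→Q gives 7>0]
(C,P): not NE [P2→S gives 8>5]
(C,Q): not NE [P1→D gives 9>7; P2→S gives 8>6]
(C,R): not NE [P1→B gives 7>1; P2→S gives 8>3]
(C,S): NE
(D,P): not NE [P1→C gives 10>7; P2→Q gives 10>9]
(D,Q): NE
(D,R): not NE [P1→B gives 7>1; P2→Q gives 10>0]
(D,S): not NE [P2→Q gives 10>5]

PSNE = {(C,S), (D,Q)}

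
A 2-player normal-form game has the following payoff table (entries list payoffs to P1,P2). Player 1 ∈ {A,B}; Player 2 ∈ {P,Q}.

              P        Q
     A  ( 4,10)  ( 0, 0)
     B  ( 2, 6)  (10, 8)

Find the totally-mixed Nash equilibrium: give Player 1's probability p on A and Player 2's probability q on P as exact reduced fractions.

p=1/6, q=5/6

P1 indiff ⇒ q·4+(1-q)·0 = q·2+(1-q)·10 ⇒ q(2) = (1-q)(10) ⇒ q = 5/6
P2 indiff ⇒ p·10+(1-p)·6 = p·0+(1-p)·8 ⇒ p(10) = (1-p)(2) ⇒ p = 1/6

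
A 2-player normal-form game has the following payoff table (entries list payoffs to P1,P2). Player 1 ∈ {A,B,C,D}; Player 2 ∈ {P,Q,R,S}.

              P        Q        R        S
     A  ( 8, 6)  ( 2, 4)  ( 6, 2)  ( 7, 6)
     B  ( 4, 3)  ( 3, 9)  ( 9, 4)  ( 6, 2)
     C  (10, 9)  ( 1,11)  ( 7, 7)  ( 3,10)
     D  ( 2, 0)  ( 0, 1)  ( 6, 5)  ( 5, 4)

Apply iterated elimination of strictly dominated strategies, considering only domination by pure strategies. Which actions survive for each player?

IESDS → P1:{A,B,C} P2:{P,Q,S}

P1 drop D (B beats it: P:4>2 Q:3>0 R:9>6 S:6>5)
P2 drop R (Q beats it: A:4>2 B:9>4 C:11>7)
P1→{A,B,C} P2→{P,Q,S}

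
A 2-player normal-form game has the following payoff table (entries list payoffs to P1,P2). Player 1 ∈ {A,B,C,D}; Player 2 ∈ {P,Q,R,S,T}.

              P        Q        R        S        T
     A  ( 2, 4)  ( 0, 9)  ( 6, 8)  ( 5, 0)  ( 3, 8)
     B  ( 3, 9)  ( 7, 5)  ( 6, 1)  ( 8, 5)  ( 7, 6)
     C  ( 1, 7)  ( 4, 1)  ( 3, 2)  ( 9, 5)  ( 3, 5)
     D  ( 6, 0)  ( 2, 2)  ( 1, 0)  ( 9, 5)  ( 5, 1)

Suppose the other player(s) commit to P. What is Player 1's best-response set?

u_1(A vs P) = 2
u_1(B vs P) = 3
u_1(C vs P) = 1
u_1(D vs P) = 6
max payoff 6 at {D}

BR_1 = {D}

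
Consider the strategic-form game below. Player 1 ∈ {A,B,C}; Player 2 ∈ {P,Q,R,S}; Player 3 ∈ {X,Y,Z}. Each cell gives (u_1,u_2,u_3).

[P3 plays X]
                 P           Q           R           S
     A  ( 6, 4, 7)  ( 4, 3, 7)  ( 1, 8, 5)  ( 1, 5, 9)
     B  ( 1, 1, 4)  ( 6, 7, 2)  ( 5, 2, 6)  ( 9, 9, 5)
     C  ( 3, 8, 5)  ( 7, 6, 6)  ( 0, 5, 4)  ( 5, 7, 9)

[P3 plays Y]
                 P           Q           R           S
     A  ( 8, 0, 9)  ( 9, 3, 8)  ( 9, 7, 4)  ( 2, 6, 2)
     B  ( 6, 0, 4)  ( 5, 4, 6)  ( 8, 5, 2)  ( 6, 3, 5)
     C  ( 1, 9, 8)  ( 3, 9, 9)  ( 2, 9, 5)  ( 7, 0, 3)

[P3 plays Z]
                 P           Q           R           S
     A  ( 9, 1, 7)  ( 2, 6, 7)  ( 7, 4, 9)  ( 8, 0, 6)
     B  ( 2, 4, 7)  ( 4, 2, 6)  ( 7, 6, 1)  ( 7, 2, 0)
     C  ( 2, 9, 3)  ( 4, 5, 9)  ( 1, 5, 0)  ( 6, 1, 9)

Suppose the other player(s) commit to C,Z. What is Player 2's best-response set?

BR_2 = {P}

u_2(P vs C,Z) = 9
u_2(Q vs C,Z) = 5
u_2(R vs C,Z) = 5
u_2(S vs C,Z) = 1
max payoff 9 at {P}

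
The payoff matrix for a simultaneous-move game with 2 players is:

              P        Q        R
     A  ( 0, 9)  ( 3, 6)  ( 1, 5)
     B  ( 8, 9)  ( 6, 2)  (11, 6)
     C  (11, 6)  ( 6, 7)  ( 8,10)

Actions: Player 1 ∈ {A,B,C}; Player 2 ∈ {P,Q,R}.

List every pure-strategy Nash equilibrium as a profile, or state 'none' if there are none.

(A,P): not NE [P1→C gives 11>0]
(A,Q): not NE [P1→C gives 6>3; P2→P gives 9>6]
(A,R): not NE [P1→B gives 11>1; P2→P gives 9>5]
(B,P): not NE [P1→C gives 11>8]
(B,Q): not NE [P2→P gives 9>2]
(B,R): not NE [P2→P gives 9>6]
(C,P): not NE [P2→R gives 10>6]
(C,Q): not NE [P2→R gives 10>7]
(C,R): not NE [P1→B gives 11>8]

Equilibria: none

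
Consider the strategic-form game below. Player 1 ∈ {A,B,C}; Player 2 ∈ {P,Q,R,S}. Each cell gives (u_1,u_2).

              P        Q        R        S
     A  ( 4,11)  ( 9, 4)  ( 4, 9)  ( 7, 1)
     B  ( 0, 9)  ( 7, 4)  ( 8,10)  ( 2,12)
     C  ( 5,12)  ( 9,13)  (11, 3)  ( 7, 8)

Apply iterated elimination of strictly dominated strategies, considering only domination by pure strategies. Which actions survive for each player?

P1 drop B (C beats it: P:5>0 Q:9>7 R:11>8 S:7>2)
P2 drop R (P beats it: A:11>9 C:12>3)
P2 drop S (P beats it: A:11>1 C:12>8)
P1→{A,C} P2→{P,Q}

Survivors P1:{A,C} P2:{P,Q}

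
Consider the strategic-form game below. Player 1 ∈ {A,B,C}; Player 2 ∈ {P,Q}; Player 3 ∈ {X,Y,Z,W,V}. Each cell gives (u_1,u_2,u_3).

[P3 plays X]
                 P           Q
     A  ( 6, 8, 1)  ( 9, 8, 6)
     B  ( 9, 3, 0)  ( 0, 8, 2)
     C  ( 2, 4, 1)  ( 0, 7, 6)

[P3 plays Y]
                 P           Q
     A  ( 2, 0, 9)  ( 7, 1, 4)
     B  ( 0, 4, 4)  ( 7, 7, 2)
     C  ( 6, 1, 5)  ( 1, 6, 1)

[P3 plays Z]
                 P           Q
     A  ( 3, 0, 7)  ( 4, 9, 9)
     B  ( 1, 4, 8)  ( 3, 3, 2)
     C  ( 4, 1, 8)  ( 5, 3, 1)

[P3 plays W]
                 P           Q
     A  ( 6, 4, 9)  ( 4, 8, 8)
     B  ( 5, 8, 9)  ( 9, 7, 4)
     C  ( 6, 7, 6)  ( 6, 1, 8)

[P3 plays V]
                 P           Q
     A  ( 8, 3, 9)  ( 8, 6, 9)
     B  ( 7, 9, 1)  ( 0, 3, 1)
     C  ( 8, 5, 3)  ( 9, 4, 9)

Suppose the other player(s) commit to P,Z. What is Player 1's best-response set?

argmax u_1 = {C}

u_1(A vs P,Z) = 3
u_1(B vs P,Z) = 1
u_1(C vs P,Z) = 4
max payoff 4 at {C}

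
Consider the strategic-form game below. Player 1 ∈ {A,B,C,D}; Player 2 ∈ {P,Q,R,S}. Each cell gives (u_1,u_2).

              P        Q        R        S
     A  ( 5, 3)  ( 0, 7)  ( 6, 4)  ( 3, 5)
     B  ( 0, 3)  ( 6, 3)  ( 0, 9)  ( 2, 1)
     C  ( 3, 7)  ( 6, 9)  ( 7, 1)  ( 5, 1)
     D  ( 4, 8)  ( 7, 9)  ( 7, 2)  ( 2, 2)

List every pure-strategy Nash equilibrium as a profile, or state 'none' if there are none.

PSNE = {(D,Q)}

(A,P): not NE [P2→Q gives 7>3]
(A,Q): not NE [P1→D gives 7>0]
(A,R): not NE [P1→D gives 7>6; P2→Q gives 7>4]
(A,S): not NE [P1→C gives 5>3; P2→Q gives 7>5]
(B,P): not NE [P1→A gives 5>0; P2→R gives 9>3]
(B,Q): not NE [P1→D gives 7>6; P2→R gives 9>3]
(B,R): not NE [P1→D gives 7>0]
(B,S): not NE [P1→C gives 5>2; P2→R gives 9>1]
(C,P): not NE [P1→A gives 5>3; P2→Q gives 9>7]
(C,Q): not NE [P1→D gives 7>6]
(C,R): not NE [P2→Q gives 9>1]
(C,S): not NE [P2→Q gives 9>1]
(D,P): not NE [P1→A gives 5>4; P2→Q gives 9>8]
(D,Q): NE
(D,R): not NE [P2→Q gives 9>2]
(D,S): not NE [P1→C gives 5>2; P2→Q gives 9>2]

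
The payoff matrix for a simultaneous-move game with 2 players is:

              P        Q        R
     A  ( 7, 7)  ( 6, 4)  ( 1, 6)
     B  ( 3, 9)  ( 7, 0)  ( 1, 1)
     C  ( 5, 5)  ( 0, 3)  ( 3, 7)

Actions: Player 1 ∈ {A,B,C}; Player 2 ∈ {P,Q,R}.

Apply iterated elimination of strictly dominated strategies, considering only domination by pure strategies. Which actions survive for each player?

Survivors P1:{A,C} P2:{P,R}

P2 drop Q (P beats it: A:7>4 B:9>0 C:5>3)
P1 drop B (C beats it: P:5>3 R:3>1)
P1→{A,C} P2→{P,R}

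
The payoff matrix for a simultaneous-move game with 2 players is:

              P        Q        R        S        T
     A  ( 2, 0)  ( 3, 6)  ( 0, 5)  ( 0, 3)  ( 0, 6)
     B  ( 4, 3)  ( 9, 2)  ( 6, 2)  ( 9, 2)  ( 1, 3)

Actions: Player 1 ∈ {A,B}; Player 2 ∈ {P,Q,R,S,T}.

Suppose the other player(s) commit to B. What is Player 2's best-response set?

BR_2 = {P,T}

u_2(P vs B) = 3
u_2(Q vs B) = 2
u_2(R vs B) = 2
u_2(S vs B) = 2
u_2(T vs B) = 3
max payoff 3 at {P,T}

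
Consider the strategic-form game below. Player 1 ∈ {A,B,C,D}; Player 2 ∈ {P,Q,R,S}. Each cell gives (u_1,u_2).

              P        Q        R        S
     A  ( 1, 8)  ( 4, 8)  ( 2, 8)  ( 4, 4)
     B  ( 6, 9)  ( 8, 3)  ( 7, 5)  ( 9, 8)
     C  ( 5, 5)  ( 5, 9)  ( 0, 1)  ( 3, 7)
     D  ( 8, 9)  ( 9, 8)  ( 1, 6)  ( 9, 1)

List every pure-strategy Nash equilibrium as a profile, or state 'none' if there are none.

PSNE = {(D,P)}

(A,P): not NE [P1→D gives 8>1]
(A,Q): not NE [P1→D gives 9>4]
(A,R): not NE [P1→B gives 7>2]
(A,S): not NE [P1→D gives 9>4; P2→R gives 8>4]
(B,P): not NE [P1→D gives 8>6]
(B,Q): not NE [P1→D gives 9>8; P2→P gives 9>3]
(B,R): not NE [P2→P gives 9>5]
(B,S): not NE [P2→P gives 9>8]
(C,P): not NE [P1→D gives 8>5; P2→Q gives 9>5]
(C,Q): not NE [P1→D gives 9>5]
(C,R): not NE [P1→B gives 7>0; P2→Q gives 9>1]
(C,S): not NE [P1→D gives 9>3; P2→Q gives 9>7]
(D,P): NE
(D,Q): not NE [P2→P gives 9>8]
(D,R): not NE [P1→B gives 7>1; P2→P gives 9>6]
(D,S): not NE [P2→P gives 9>1]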